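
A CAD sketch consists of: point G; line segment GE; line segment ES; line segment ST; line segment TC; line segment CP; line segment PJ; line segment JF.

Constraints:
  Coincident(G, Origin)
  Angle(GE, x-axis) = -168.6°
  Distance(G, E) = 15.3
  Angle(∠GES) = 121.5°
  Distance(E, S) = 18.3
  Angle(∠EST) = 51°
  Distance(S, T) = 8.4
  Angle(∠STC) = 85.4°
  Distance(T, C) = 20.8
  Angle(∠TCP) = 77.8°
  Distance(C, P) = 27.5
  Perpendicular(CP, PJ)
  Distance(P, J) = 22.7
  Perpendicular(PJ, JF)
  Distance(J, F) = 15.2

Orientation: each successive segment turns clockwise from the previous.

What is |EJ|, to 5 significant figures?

33.756

G is at the origin; GE runs at -168.6° with length 15.3, so E = (-14.998, -3.0242). ∠GES = 121.5° gives ES at 132.90° from the x-axis; with |ES| = 18.3, S = (-27.455, 10.381). ∠EST = 51.0° gives ST at 3.9000° from the x-axis; with |ST| = 8.4, T = (-19.075, 10.953). ∠STC = 85.4° gives TC at -90.700° from the x-axis; with |TC| = 20.8, C = (-19.329, -9.8457). ∠TCP = 77.8° gives CP at 167.10° from the x-axis; with |CP| = 27.5, P = (-46.135, -3.7064). CP ⟂ PJ, so PJ runs at 77.100°; with |PJ| = 22.7, J = (-41.067, 18.421). Then |EJ| = |J − E| = 33.756.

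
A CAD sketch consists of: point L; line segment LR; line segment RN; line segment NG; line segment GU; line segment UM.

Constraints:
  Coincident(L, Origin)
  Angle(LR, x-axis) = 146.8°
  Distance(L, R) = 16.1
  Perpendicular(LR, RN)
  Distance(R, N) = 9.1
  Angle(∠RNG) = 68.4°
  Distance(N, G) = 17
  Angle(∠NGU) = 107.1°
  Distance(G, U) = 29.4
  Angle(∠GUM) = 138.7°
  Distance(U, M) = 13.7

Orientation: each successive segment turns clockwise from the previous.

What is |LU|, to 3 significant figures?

26.6

L is at the origin; LR runs at 146.8° with length 16.1, so R = (-13.5, 8.82). LR ⟂ RN, so RN runs at 56.8°; with |RN| = 9.1, N = (-8.49, 16.4). ∠RNG = 68.4° gives NG at -54.8° from the x-axis; with |NG| = 17.0, G = (1.31, 2.54). ∠NGU = 107.1° gives GU at -128° from the x-axis; with |GU| = 29.4, U = (-16.7, -20.7). Then |LU| = |U − L| = 26.6.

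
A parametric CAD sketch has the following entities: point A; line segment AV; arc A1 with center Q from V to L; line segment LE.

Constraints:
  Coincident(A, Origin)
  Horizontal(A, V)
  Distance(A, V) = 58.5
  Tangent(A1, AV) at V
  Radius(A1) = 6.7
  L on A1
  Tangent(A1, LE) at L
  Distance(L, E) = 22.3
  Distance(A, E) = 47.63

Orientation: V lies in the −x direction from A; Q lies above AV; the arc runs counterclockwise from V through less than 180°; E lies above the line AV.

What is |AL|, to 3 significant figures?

52.8

A is at the origin; A and V share the same y with |AV| = 58.5 and V on the −x side, so V = (-58.5, 0.00). The tangent condition forces QV to be normal to AV, so Q = V + (0, 6.7) = (-58.5, 6.70). Since QL ⟂ LE (tangency), |QE| = √(6.7² + 22.3²) = 23.3 regardless of where L sits on A1. So E lies on both circle(A, 47.63) and circle(Q, 23.3); the above-AV intersection is E = (-41.8, 22.9). L is the foot of the tangent from E: L = (-52.7, 3.43).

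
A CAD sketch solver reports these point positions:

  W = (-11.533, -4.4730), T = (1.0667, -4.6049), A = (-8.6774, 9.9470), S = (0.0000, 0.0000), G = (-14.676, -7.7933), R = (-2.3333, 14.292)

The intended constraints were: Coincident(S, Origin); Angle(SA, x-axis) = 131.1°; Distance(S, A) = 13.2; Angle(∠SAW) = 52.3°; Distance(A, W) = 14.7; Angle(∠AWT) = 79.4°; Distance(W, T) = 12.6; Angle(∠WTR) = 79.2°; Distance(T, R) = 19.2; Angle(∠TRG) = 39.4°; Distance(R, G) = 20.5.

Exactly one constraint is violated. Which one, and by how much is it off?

Distance(R, G) = 20.5 — off by 4.80.

S = (0.00, 0.00) ✓; SA at 131.1° ✓; |SA| = 13.20 ✓; ∠SAW = 52.30° ✓; |AW| = 14.70 ✓; ∠AWT = 79.40° ✓; |WT| = 12.60 ✓; ∠WTR = 79.20° ✓; |TR| = 19.20 ✓; ∠TRG = 39.40° ✓; |RG| = 25.30 ✗.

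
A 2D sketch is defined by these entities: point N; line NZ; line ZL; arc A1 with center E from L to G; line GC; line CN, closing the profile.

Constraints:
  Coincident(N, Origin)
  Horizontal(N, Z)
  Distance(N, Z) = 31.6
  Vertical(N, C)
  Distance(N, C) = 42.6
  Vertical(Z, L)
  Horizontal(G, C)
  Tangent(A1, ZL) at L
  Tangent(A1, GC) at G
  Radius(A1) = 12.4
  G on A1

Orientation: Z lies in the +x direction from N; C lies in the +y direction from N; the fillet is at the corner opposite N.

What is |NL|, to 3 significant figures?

43.7

N is at the origin; N and Z share the same y with |NZ| = 31.6 and Z on the +x side, so Z = (31.6, 0.00). NC is vertical with |NC| = 42.6 and C on the +y side, so C = (0.00, 42.6). The virtual corner opposite N is at (31.6, 42.6). A1 meets ZL tangentially, so EL is at right angles to ZL and tangency of A1 to GC means the radius EG is perpendicular to GC, with radius 12.4, so the center E sits 12.4 in from both sides at E = (19.2, 30.2). That places the tangent points at L = (31.6, 30.2) on ZL and G = (19.2, 42.6) on GC. Then |NL| = |L − N| = 43.7.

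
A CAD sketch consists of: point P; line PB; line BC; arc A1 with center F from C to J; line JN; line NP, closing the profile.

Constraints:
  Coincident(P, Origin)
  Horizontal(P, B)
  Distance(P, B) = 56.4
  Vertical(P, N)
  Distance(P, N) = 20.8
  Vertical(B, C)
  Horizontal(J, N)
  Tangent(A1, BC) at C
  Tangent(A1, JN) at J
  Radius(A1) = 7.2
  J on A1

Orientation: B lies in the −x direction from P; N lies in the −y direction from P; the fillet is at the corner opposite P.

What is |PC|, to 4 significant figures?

58.02

The virtual corner opposite P is at (-56.40, -20.80). Tangency of A1 to BC means the radius FC is perpendicular to BC and A1 meets JN tangentially, so FJ is at right angles to JN, with radius 7.2, so the center F sits 7.2 in from both sides at F = (-49.20, -13.60). That places the tangent points at C = (-56.40, -13.60) on BC and J = (-49.20, -20.80) on JN. Then |PC| = |C − P| = 58.02.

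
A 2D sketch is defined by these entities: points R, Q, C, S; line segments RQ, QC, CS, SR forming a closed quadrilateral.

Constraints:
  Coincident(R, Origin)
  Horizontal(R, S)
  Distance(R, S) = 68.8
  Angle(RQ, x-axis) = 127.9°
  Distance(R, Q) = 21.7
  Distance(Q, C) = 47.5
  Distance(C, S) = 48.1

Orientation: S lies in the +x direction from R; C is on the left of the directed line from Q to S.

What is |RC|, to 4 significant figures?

44.65

Checks: R = (0.00, 0.00) ✓; |QC| = 47.50 ✓; |CS| = 48.10 ✓.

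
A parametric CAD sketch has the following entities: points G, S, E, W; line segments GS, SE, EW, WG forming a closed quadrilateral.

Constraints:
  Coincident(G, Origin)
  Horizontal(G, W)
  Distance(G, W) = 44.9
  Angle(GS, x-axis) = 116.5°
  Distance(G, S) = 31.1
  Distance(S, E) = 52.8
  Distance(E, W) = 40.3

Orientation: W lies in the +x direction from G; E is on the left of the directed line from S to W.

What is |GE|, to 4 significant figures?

54.62

Checks: |SE| = 52.80 ✓; |EW| = 40.30 ✓.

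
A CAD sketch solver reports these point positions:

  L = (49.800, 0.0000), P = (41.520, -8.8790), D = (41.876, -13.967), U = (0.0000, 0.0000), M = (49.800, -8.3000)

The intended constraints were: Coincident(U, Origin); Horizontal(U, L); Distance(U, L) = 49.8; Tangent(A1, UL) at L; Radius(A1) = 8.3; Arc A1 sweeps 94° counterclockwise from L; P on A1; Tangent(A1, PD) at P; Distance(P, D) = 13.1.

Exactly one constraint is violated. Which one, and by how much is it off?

Distance(P, D) = 13.1 — off by 8.00.

U = (0.00, 0.00) ✓; U.y = 0.00, L.y = 0.00 ✓; |UL| = 49.80 ✓; ∠(ML, LU) = 90.00° ✓; |ML| = 8.300 ✓; bearing(M→P) − bearing(M→L) = 94.00° ✓; |MP| = 8.300 ✓; ∠(MP, PD) = 90.00° ✓; |PD| = 5.100 ✗.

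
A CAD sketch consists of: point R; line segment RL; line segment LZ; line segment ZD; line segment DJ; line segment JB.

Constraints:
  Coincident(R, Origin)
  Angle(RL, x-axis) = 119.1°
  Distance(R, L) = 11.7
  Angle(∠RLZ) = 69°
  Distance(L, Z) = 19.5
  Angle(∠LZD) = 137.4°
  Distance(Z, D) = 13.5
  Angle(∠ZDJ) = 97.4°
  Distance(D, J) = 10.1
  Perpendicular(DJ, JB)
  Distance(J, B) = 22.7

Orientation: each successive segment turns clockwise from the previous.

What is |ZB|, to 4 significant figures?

15.06

R is at the origin; RL runs at 119.1° with length 11.7, so L = (-5.690, 10.22). ∠RLZ = 69.0° gives LZ at 8.100° from the x-axis; with |LZ| = 19.5, Z = (13.62, 12.97). ∠LZD = 137.4° gives ZD at -34.50° from the x-axis; with |ZD| = 13.5, D = (24.74, 5.324). ∠ZDJ = 97.4° gives DJ at -117.1° from the x-axis; with |DJ| = 10.1, J = (20.14, -3.667). The perpendicularity gives JB at right angles to DJ, so JB runs at 152.9°; with |JB| = 22.7, B = (-0.06779, 6.674). Then |ZB| = |B − Z| = 15.06.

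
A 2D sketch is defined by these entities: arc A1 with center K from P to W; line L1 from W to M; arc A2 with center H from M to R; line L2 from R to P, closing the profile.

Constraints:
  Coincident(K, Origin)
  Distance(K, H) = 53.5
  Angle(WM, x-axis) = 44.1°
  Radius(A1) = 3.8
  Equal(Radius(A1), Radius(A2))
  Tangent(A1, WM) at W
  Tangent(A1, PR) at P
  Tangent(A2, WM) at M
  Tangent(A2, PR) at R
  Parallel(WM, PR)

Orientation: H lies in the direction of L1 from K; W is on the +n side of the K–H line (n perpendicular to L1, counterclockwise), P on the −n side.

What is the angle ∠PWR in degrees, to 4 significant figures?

81.91°

The slot axis is L1's direction at 44.1°, so u = (cos 44.1°, sin 44.1°) = (0.7181, 0.6959) and n = (−sin 44.1°, cos 44.1°) = (-0.6959, 0.7181). K is at the origin and H lies 53.5 along u from K, so H = 53.5·u = (38.42, 37.23). Tangency of A1 to both parallel lines with radius 3.8 puts W and P at K ± 3.8·n: W = (-2.644, 2.729), P = (2.644, -2.729). Equal radii place M and R the same way about H: M = H + 3.8·n = (35.78, 39.96), R = H − 3.8·n = (41.06, 34.50). Then cos ∠PWR = WP·WR / (|WP||WR|), giving 81.91°.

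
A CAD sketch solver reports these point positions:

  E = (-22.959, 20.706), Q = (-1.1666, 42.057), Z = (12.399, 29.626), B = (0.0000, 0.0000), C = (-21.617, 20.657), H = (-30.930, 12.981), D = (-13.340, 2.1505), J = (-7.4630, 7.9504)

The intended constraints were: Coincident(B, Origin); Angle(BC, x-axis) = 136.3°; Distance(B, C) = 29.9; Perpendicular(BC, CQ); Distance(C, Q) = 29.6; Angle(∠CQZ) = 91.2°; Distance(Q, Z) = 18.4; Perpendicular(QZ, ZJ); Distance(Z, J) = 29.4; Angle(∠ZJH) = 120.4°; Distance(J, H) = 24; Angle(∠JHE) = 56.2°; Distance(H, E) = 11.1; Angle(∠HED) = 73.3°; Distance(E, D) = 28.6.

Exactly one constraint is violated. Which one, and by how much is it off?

Distance(E, D) = 28.6 — off by 7.70.

B = (0.00, 0.00) ✓; BC at 136.3° ✓; |BC| = 29.90 ✓; ∠(BC, CQ) = 90.00° ✓; |CQ| = 29.60 ✓; ∠CQZ = 91.20° ✓; |QZ| = 18.40 ✓; ∠(QZ, ZJ) = 90.00° ✓; |ZJ| = 29.40 ✓; ∠ZJH = 120.4° ✓; |JH| = 24.00 ✓; ∠JHE = 56.20° ✓; |HE| = 11.10 ✓; ∠HED = 73.30° ✓; |ED| = 20.90 ✗.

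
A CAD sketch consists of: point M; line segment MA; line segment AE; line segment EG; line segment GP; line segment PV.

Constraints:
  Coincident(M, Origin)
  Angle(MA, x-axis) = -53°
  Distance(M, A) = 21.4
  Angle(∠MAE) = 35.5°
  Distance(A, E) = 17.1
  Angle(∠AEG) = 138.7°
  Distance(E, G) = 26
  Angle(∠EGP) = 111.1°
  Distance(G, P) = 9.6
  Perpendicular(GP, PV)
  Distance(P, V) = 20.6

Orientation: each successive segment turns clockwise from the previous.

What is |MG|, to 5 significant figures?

19.785

∠MAE = 35.5° gives AE at 162.50° from the x-axis; with |AE| = 17.1, E = (-3.4297, -11.949). ∠AEG = 138.7° gives EG at 121.20° from the x-axis; with |EG| = 26.0, G = (-16.898, 10.291). Then |MG| = |G − M| = 19.785.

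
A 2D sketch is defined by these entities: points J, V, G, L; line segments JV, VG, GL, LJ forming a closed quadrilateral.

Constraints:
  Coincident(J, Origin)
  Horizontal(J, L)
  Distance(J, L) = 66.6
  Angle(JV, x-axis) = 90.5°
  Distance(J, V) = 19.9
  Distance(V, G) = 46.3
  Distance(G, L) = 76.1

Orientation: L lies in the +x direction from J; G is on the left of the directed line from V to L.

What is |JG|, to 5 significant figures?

64.565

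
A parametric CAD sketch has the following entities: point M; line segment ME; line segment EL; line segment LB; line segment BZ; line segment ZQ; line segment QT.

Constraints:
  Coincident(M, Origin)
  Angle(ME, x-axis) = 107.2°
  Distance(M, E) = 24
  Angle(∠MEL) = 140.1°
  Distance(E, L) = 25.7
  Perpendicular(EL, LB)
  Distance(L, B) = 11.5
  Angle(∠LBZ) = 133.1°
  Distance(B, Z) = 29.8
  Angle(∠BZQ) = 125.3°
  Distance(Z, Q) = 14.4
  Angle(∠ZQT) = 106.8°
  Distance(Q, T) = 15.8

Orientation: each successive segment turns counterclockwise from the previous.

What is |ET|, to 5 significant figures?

17.594

∠BZQ = 125.3° gives ZQ at -21.300° from the x-axis; with |ZQ| = 14.4, Q = (-14.296, -6.9150). ∠ZQT = 106.8° gives QT at 51.900° from the x-axis; with |QT| = 15.8, T = (-4.5469, 5.5186). Then |ET| = |T − E| = 17.594.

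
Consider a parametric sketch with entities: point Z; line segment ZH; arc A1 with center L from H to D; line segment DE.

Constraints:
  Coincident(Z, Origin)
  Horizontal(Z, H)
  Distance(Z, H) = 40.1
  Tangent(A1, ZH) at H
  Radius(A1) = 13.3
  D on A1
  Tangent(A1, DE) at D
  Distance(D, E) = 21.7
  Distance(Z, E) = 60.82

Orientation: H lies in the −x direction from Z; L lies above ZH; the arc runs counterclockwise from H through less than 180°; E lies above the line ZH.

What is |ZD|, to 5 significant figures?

39.156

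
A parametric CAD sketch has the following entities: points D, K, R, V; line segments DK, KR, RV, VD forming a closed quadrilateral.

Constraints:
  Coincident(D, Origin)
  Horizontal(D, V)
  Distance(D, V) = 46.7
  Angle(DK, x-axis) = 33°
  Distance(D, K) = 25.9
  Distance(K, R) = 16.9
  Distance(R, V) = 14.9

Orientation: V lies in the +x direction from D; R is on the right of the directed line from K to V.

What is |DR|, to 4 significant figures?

31.81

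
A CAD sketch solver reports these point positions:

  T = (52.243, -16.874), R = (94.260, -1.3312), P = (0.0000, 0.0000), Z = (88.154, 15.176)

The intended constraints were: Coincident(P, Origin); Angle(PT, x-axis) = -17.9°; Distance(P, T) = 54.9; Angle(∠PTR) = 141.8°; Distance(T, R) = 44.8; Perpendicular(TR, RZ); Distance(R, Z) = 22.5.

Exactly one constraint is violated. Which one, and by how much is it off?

Distance(R, Z) = 22.5 — off by 4.90.

P = (0.00, 0.00) ✓; PT at -17.90° ✓; |PT| = 54.90 ✓; ∠PTR = 141.8° ✓; |TR| = 44.80 ✓; ∠(TR, RZ) = 90.00° ✓; |RZ| = 17.60 ✗.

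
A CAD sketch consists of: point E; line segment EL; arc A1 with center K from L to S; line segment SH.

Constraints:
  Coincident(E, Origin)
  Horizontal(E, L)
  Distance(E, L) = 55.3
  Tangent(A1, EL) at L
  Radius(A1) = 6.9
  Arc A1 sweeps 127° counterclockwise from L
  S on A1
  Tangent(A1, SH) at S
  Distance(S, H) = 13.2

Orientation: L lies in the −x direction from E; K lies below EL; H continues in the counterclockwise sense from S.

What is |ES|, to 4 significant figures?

61.81

E is at the origin; EL is horizontal with |EL| = 55.3 and L on the −x side, so L = (-55.30, 0.000). Tangency of A1 to EL means the radius KL is perpendicular to EL, so K = L + (0, -6.9) = (-55.30, -6.900). On A1, L sits at bearing 90° from K; a 127° counterclockwise sweep puts S at bearing 217°, so S = K + 6.9·(cos 217°, sin 217°) = (-60.81, -11.05). Then |ES| = |S − E| = 61.81.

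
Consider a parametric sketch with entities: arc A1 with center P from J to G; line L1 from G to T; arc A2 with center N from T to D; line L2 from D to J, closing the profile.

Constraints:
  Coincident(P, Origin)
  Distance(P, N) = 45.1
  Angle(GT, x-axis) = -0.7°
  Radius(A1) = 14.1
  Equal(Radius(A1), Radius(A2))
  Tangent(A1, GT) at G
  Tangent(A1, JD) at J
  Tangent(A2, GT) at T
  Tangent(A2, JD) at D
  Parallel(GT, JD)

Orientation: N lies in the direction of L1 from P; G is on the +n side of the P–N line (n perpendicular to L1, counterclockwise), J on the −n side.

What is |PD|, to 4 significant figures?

47.25

The slot axis is L1's direction at -0.7°, so u = (cos -0.7°, sin -0.7°) = (0.9999, -0.01222) and n = (−sin -0.7°, cos -0.7°) = (0.01222, 0.9999). P is at the origin and N lies 45.1 along u from P, so N = 45.1·u = (45.10, -0.5510). Tangency of A1 to both parallel lines with radius 14.1 puts G and J at P ± 14.1·n: G = (0.1723, 14.10), J = (-0.1723, -14.10). Equal radii place T and D the same way about N: T = N + 14.1·n = (45.27, 13.55), D = N − 14.1·n = (44.92, -14.65). Then |PD| = |D − P| = 47.25.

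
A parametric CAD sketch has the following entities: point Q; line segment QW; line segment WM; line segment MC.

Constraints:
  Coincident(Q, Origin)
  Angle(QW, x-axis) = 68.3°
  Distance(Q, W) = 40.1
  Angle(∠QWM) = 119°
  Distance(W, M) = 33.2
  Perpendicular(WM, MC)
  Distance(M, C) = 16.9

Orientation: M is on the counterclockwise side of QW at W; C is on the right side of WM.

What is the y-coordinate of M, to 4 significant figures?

62.95

Q is at the origin; QW runs at 68.3° with length 40.1, so W = 40.1·(cos 68.3°, sin 68.3°) = (14.83, 37.26). ∠QWM = 119.0°, so WM runs at 68.3° + (180° − 119.0°) = 129.3° from the x-axis; with |WM| = 33.2, M = W + 33.2·(cos 129.3°, sin 129.3°) = (-6.201, 62.95). So M.y = 62.95.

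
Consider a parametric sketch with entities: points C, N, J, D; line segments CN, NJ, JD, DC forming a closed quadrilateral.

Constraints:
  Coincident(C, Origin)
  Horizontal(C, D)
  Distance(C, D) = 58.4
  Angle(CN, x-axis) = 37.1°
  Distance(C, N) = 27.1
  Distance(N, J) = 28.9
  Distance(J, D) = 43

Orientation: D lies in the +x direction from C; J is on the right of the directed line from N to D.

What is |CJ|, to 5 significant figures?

21.068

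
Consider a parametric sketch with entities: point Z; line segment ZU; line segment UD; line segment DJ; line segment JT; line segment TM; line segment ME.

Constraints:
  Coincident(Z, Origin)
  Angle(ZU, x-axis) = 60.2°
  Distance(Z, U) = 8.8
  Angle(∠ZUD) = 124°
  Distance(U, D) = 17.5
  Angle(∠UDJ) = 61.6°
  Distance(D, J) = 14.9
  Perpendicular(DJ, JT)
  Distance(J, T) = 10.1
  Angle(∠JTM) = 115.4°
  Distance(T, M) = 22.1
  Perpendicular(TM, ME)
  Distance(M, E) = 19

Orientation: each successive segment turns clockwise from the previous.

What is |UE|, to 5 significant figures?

25.145

Z is at the origin; ZU runs at 60.2° with length 8.8, so U = (4.3734, 7.6363). ∠ZUD = 124.0° gives UD at 4.2000° from the x-axis; with |UD| = 17.5, D = (21.826, 8.9180). ∠UDJ = 61.6° gives DJ at -114.20° from the x-axis; with |DJ| = 14.9, J = (15.719, -4.6726). DJ ⟂ JT, so JT runs at 155.80°; with |JT| = 10.1, T = (6.5061, -0.53236). ∠JTM = 115.4° gives TM at 91.200° from the x-axis; with |TM| = 22.1, M = (6.0433, 21.563). The perpendicularity gives ME at right angles to TM, so ME runs at 1.2000°; with |ME| = 19.0, E = (25.039, 21.961). Then |UE| = |E − U| = 25.145.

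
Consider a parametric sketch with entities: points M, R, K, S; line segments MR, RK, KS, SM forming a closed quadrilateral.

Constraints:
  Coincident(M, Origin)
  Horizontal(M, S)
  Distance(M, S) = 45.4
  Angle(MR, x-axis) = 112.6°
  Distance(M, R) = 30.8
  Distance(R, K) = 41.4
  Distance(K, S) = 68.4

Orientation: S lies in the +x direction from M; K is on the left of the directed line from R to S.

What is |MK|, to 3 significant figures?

62.4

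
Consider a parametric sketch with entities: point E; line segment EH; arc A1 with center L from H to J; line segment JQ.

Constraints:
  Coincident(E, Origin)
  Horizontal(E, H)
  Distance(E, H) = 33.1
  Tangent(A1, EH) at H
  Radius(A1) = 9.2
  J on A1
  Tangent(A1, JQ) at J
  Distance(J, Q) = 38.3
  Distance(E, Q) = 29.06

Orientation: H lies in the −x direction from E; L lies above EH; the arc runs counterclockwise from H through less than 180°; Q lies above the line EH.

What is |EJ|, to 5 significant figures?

26.859

Checks: |LJ| = 9.200 ✓; ∠(LJ, JQ) = 90.00° ✓; |JQ| = 38.30 ✓; |EQ| = 29.06 ✓.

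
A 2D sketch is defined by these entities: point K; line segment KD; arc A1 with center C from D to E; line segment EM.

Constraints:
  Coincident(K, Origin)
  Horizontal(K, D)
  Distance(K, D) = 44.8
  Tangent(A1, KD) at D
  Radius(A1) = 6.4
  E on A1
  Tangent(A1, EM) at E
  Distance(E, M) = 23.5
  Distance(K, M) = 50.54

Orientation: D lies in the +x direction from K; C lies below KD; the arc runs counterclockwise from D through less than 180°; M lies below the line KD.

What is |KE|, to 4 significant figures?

39.04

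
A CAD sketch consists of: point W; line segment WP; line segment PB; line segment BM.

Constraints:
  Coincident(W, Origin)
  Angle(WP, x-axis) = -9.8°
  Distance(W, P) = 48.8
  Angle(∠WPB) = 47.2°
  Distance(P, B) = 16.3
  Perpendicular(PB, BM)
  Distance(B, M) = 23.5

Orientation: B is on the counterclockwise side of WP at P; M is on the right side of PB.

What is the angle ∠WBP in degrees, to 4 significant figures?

115.2°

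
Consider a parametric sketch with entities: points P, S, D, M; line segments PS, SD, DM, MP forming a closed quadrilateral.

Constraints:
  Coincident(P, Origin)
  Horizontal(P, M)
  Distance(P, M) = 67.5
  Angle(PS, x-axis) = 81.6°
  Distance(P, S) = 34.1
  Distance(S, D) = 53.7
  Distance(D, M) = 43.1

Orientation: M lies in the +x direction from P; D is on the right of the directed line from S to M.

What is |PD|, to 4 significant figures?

31.11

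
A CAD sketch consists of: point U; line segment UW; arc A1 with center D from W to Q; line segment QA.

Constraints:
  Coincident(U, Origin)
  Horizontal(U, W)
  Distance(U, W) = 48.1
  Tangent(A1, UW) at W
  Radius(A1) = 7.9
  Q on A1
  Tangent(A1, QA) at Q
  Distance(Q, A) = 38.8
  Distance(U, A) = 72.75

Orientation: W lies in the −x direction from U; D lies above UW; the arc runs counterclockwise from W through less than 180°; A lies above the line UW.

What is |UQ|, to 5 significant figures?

42.249

U is at the origin; U and W share the same y with |UW| = 48.1 and W on the −x side, so W = (-48.100, 0.0000). The tangent condition forces DW to be normal to UW, so D = W + (0, 7.9) = (-48.100, 7.9000). Since DQ ⟂ QA (tangency), |DA| = √(7.9² + 38.8²) = 39.596 regardless of where Q sits on A1. So A lies on both circle(U, 72.75) and circle(D, 39.596); the above-UW intersection is A = (-55.739, 46.752). Q is the foot of the tangent from A: Q = (-40.808, 10.940).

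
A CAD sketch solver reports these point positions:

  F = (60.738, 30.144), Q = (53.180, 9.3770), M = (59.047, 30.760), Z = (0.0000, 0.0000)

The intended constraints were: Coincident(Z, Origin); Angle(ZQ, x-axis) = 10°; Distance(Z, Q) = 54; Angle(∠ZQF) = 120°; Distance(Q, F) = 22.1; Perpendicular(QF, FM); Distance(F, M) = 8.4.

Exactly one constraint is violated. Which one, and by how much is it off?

Distance(F, M) = 8.4 — off by 6.60.

Z = (0.00, 0.00) ✓; ZQ at 10.00° ✓; |ZQ| = 54.00 ✓; ∠ZQF = 120.0° ✓; |QF| = 22.10 ✓; ∠(QF, FM) = 89.98° ✓; |FM| = 1.800 ✗.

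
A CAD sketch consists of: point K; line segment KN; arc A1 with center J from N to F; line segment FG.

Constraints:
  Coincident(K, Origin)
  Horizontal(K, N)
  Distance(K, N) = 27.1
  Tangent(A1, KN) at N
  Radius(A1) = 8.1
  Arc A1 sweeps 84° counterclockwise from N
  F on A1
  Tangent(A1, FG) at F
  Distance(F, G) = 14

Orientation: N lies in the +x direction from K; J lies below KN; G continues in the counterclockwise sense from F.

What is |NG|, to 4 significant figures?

23.22

On A1, N sits at bearing 90° from J; an 84° counterclockwise sweep puts F at bearing 174°, so F = J + 8.1·(cos 174°, sin 174°) = (19.04, -7.253). Tangency of A1 to FG means the radius JF is perpendicular to FG, so FG runs along (−sin 174°, cos 174°); with |FG| = 14.0, G = (17.58, -21.18). Then |NG| = |G − N| = 23.22.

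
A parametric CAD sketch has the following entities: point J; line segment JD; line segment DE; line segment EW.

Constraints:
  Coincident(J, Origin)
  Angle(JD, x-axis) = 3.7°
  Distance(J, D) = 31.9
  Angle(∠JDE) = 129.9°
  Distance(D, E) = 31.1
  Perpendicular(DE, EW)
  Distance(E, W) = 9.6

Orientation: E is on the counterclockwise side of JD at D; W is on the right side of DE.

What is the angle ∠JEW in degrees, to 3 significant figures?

115°

J is at the origin; JD runs at 3.7° with length 31.9, so D = 31.9·(cos 3.7°, sin 3.7°) = (31.8, 2.06). ∠JDE = 129.9°, so DE runs at 3.7° + (180° − 129.9°) = 53.8° from the x-axis; with |DE| = 31.1, E = D + 31.1·(cos 53.8°, sin 53.8°) = (50.2, 27.2). The perpendicularity gives EW at right angles to DE; with |EW| = 9.6 on the right of DE, W = E + 9.6·(0.807, -0.591) = (57.9, 21.5). Then cos ∠JEW = EJ·EW / (|EJ||EW|), giving 115°.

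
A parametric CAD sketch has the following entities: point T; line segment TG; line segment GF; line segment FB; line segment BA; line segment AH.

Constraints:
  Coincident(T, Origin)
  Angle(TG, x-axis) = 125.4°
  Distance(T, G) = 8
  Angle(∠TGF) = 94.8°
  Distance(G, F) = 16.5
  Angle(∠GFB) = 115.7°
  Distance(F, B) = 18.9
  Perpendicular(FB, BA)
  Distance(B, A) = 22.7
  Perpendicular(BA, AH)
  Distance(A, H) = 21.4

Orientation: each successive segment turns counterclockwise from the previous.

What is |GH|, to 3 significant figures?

9.11

FB is perpendicular to BA, so BA runs at 4.90°; with |BA| = 22.7, A = (5.39, -18.8). BA is perpendicular to AH, so AH runs at 94.9°; with |AH| = 21.4, H = (3.57, 2.55). Then |GH| = |H − G| = 9.11.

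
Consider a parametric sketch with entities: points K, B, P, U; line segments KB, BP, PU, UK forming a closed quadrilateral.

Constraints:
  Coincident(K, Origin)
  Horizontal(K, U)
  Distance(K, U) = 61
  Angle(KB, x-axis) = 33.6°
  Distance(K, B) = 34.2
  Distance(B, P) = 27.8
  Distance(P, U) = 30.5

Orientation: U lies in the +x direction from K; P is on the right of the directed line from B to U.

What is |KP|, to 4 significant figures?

32.93

Checks: |BP| = 27.80 ✓; |PU| = 30.50 ✓.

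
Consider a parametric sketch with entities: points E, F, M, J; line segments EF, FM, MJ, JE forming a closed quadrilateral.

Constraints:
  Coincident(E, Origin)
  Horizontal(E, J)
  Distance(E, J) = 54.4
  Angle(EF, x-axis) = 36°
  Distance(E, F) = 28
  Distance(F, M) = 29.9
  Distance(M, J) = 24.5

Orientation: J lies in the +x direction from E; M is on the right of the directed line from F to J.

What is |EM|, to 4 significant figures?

34.85

Checks: |FM| = 29.90 ✓; |MJ| = 24.50 ✓.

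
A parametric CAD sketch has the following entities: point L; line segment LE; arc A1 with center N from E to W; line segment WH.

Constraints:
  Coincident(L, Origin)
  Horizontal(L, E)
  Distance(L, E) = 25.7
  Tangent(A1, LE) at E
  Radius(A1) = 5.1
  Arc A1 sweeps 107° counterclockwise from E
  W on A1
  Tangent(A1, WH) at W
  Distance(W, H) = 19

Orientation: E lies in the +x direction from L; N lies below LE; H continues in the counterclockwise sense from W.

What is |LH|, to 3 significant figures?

36.2

L is at the origin; L and E share the same y with |LE| = 25.7 and E on the +x side, so E = (25.7, 0.00). Since A1 is tangent to LE there, NE ⟂ LE, so N = E + (0, -5.1) = (25.7, -5.10). On A1, E sits at bearing 90° from N; a 107° counterclockwise sweep puts W at bearing 197°, so W = N + 5.1·(cos 197°, sin 197°) = (20.8, -6.59). A1 meets WH tangentially, so NW is at right angles to WH, so WH runs along (−sin 197°, cos 197°); with |WH| = 19.0, H = (26.4, -24.8). Then |LH| = |H − L| = 36.2.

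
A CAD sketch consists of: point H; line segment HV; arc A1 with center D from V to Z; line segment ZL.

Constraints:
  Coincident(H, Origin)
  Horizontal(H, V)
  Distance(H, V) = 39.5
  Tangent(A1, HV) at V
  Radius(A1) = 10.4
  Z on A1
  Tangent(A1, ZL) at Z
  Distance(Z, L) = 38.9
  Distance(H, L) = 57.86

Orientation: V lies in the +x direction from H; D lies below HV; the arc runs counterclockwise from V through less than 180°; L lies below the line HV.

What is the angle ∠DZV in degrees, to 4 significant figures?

44.39°

Checks: |DZ| = 10.40 ✓; ∠(DZ, ZL) = 90.00° ✓; |ZL| = 38.90 ✓; |HL| = 57.86 ✓.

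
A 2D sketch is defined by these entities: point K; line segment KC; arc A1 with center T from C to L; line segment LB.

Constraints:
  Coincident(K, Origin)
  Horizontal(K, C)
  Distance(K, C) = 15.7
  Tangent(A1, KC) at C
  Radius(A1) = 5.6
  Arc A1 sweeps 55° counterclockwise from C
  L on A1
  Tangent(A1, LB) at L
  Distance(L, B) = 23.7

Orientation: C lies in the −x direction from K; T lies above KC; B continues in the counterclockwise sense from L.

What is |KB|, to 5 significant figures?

21.943

K is at the origin; K and C share the same y with |KC| = 15.7 and C on the −x side, so C = (-15.700, 0.0000). The tangent condition forces TC to be normal to KC, so T = C + (0, 5.6) = (-15.700, 5.6000). On A1, C sits at bearing -90° from T; a 55° counterclockwise sweep puts L at bearing -35°, so L = T + 5.6·(cos -35°, sin -35°) = (-11.113, 2.3880). Since A1 is tangent to LB there, TL ⟂ LB, so LB runs along (−sin -35°, cos -35°); with |LB| = 23.7, B = (2.4810, 21.802). Then |KB| = |B − K| = 21.943.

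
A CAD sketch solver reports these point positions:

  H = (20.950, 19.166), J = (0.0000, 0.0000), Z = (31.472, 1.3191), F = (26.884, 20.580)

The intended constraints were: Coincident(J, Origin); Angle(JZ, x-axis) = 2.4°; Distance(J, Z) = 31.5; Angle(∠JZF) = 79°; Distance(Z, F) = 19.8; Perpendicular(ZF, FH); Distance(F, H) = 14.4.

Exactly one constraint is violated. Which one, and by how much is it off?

Distance(F, H) = 14.4 — off by 8.30.

J = (0.00, 0.00) ✓; JZ at 2.400° ✓; |JZ| = 31.50 ✓; ∠JZF = 79.00° ✓; |ZF| = 19.80 ✓; ∠(ZF, FH) = 90.00° ✓; |FH| = 6.100 ✗.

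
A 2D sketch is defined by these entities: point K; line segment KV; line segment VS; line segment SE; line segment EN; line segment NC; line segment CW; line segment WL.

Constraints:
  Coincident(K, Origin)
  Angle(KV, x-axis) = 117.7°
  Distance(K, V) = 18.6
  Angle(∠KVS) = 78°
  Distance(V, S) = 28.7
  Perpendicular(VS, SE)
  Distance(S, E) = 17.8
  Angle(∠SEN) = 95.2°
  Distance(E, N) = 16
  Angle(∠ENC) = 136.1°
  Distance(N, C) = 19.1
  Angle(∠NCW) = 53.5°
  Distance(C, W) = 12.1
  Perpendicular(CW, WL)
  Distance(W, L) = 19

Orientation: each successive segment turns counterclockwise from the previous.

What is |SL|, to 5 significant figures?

26.727

K is at the origin; KV runs at 117.7° with length 18.6, so V = (-8.6461, 16.468). ∠KVS = 78.0° gives VS at -140.30° from the x-axis; with |VS| = 28.7, S = (-30.728, -1.8643). The perpendicularity gives SE at right angles to VS, so SE runs at -50.300°; with |SE| = 17.8, E = (-19.358, -15.560). ∠SEN = 95.2° gives EN at 34.500° from the x-axis; with |EN| = 16.0, N = (-6.1717, -6.4971). ∠ENC = 136.1° gives NC at 78.400° from the x-axis; with |NC| = 19.1, C = (-2.3312, 12.213). ∠NCW = 53.5° gives CW at -155.10° from the x-axis; with |CW| = 12.1, W = (-13.306, 7.1182). The perpendicularity gives WL at right angles to CW, so WL runs at -65.100°; with |WL| = 19.0, L = (-5.3067, -10.116). Then |SL| = |L − S| = 26.727.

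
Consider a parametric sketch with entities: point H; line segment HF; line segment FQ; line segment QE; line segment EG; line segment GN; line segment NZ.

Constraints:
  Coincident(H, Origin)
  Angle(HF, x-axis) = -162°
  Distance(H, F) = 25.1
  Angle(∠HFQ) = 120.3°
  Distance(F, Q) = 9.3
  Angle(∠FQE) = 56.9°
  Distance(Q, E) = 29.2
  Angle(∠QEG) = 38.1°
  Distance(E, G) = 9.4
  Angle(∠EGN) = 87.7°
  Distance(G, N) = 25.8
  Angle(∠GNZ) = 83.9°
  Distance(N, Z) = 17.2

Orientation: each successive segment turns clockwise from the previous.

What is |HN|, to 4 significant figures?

31.93

H is at the origin; HF runs at -162.0° with length 25.1, so F = (-23.87, -7.756). ∠HFQ = 120.3° gives FQ at 138.3° from the x-axis; with |FQ| = 9.3, Q = (-30.82, -1.570). ∠FQE = 56.9° gives QE at 15.20° from the x-axis; with |QE| = 29.2, E = (-2.637, 6.086). ∠QEG = 38.1° gives EG at -126.7° from the x-axis; with |EG| = 9.4, G = (-8.254, -1.450). ∠EGN = 87.7° gives GN at 141.0° from the x-axis; with |GN| = 25.8, N = (-28.30, 14.79). Then |HN| = |N − H| = 31.93.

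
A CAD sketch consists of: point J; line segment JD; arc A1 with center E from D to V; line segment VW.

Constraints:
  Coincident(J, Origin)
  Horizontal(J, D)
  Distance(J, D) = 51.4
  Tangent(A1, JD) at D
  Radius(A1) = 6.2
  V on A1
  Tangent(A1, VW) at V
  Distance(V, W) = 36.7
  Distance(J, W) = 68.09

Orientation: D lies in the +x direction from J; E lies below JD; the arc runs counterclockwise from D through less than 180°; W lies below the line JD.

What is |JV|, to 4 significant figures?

45.92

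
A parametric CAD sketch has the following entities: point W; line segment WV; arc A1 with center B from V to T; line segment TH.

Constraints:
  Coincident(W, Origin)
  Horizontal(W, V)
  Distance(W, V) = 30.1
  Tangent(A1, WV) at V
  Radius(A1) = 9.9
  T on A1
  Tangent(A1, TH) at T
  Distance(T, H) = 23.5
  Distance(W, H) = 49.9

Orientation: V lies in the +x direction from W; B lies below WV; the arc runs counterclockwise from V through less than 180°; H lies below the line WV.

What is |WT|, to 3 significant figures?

27.1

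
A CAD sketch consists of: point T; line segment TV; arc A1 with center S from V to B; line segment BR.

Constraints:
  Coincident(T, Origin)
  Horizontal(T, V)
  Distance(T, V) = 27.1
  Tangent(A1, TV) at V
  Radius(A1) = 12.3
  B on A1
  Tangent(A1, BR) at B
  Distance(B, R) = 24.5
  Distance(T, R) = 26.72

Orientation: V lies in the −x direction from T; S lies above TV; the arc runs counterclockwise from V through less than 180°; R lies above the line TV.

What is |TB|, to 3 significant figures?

17.7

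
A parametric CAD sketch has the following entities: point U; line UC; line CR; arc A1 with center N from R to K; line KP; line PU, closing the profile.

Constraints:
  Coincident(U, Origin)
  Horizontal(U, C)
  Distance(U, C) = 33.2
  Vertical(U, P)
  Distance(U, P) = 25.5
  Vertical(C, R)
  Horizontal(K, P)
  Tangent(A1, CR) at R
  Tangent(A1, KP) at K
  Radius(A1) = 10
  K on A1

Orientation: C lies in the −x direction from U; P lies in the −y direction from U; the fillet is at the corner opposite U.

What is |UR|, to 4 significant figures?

36.64

The virtual corner opposite U is at (-33.20, -25.50). A1 meets CR tangentially, so NR is at right angles to CR and A1 meets KP tangentially, so NK is at right angles to KP, with radius 10.0, so the center N sits 10.0 in from both sides at N = (-23.20, -15.50). That places the tangent points at R = (-33.20, -15.50) on CR and K = (-23.20, -25.50) on KP. Then |UR| = |R − U| = 36.64.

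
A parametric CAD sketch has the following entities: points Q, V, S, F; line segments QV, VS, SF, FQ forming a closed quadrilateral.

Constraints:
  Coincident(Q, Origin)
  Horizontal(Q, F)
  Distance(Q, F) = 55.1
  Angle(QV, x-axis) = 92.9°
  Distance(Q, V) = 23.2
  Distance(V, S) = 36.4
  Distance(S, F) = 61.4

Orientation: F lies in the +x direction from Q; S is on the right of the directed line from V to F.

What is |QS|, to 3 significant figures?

13.9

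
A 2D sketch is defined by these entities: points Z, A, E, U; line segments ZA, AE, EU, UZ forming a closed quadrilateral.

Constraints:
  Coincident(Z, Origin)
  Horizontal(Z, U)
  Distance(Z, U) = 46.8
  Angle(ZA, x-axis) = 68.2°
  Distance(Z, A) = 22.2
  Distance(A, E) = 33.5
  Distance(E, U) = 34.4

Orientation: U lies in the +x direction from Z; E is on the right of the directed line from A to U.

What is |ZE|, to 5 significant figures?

19.117

Checks: |AE| = 33.50 ✓; |EU| = 34.40 ✓.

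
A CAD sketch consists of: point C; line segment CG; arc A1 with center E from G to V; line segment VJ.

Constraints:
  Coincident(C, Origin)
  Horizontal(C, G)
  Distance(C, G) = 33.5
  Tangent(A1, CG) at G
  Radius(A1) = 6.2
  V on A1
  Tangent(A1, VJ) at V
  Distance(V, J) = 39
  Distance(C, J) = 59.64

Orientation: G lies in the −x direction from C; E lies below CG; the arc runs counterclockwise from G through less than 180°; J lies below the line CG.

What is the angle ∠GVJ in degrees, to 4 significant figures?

134.3°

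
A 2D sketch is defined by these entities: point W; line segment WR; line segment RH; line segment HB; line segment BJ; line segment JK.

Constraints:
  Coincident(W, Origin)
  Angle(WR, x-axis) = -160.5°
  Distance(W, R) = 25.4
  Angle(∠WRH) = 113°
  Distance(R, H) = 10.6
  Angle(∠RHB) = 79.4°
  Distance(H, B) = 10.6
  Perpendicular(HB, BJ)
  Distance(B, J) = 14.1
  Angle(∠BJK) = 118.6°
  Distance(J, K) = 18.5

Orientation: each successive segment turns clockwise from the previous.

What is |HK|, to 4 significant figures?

23.64

W is at the origin; WR runs at -160.5° with length 25.4, so R = (-23.94, -8.479). ∠WRH = 113.0° gives RH at 132.5° from the x-axis; with |RH| = 10.6, H = (-31.10, -0.6636). ∠RHB = 79.4° gives HB at 31.90° from the x-axis; with |HB| = 10.6, B = (-22.11, 4.938). HB is perpendicular to BJ, so BJ runs at -58.10°; with |BJ| = 14.1, J = (-14.65, -7.033). ∠BJK = 118.6° gives JK at -119.5° from the x-axis; with |JK| = 18.5, K = (-23.76, -23.13). Then |HK| = |K − H| = 23.64.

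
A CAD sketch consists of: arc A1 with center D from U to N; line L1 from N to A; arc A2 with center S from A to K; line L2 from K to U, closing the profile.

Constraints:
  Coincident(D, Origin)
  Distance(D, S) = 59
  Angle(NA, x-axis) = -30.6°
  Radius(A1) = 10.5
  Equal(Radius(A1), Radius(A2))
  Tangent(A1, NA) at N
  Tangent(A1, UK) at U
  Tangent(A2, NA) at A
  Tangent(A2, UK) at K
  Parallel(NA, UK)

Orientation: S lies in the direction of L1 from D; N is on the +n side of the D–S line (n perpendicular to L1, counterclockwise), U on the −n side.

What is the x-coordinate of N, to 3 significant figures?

5.34

The slot axis is L1's direction at -30.6°, so u = (cos -30.6°, sin -30.6°) = (0.861, -0.509) and n = (−sin -30.6°, cos -30.6°) = (0.509, 0.861). D is at the origin and S lies 59.0 along u from D, so S = 59.0·u = (50.8, -30.0). Tangency of A1 to both parallel lines with radius 10.5 puts N and U at D ± 10.5·n: N = (5.34, 9.04), U = (-5.34, -9.04). So N.x = 5.34.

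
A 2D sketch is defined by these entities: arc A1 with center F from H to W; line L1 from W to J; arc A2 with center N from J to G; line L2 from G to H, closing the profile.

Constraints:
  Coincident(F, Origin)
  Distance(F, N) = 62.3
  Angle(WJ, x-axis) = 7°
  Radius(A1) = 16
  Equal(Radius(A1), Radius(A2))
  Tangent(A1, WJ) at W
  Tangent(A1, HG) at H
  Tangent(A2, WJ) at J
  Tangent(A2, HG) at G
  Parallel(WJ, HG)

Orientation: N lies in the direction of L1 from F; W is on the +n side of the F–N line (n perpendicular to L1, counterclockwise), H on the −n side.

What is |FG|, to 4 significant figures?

64.32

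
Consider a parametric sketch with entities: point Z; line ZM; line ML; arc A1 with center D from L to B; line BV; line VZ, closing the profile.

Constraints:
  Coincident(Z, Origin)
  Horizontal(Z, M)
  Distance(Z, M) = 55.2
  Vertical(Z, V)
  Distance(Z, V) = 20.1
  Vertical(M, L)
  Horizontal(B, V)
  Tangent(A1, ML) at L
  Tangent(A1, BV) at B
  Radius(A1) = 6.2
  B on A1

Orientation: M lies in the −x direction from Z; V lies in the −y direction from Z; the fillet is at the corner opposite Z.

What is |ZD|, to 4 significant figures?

50.93

Z is at the origin; ZM is horizontal with |ZM| = 55.2 and M on the −x side, so M = (-55.20, 0.000). ZV is vertical with |ZV| = 20.1 and V on the −y side, so V = (0.000, -20.10). The virtual corner opposite Z is at (-55.20, -20.10). The tangent condition forces DL to be normal to ML and the tangent condition forces DB to be normal to BV, with radius 6.2, so the center D sits 6.2 in from both sides at D = (-49.00, -13.90). Then |ZD| = |D − Z| = 50.93.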